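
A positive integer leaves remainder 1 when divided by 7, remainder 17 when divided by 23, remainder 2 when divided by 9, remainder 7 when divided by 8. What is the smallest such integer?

5951

The moduli are pairwise coprime; N = 7·23·9·8 = 11592.
N/7 = 1656; 1656 ≡ 4 (mod 7); 4·2 ≡ 1, so inverse 2.
N/23 = 504; 504 ≡ 21 (mod 23); 21·11 ≡ 1, so inverse 11.
N/9 = 1288; 1288 ≡ 1 (mod 9), inverse 1.
N/8 = 1449; 1449 ≡ 1 (mod 8), inverse 1.
t ≡ 1·1656·2 + 17·504·11 + 2·1288·1 + 7·1449·1 = 110279.
110279 mod 11592 = 5951.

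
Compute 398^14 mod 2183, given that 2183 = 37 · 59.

Mod 37: 398 ≡ 28; 28^14 ≡ 34 (mod 37).
Mod 59: 398 ≡ 44; 44^14 ≡ 57 (mod 59).
Combine by CRT: x ≡ 34 (mod 37), x ≡ 57 (mod 59) ⇒ x ≡ 293 (mod 2183).

293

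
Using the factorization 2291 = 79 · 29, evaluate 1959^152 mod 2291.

Mod 79: 1959 ≡ 63; by Fermat, exponent reduces to 152 mod 78 = 74; 63^74 ≡ 72 (mod 79).
Mod 29: 1959 ≡ 16; by Fermat, exponent reduces to 152 mod 28 = 12; 16^12 ≡ 23 (mod 29).
Combine by CRT: x ≡ 72 (mod 79), x ≡ 23 (mod 29) ⇒ x ≡ 1415 (mod 2291).

1415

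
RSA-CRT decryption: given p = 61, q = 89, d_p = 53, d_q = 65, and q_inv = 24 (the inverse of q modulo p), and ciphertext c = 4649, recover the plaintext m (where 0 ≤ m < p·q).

m₁ = c^(d_p) mod p: c ≡ 13 (mod 61), and 13^53 mod 61 = 47.
m₂ = c^(d_q) mod q: c ≡ 21 (mod 89), and 21^65 mod 89 = 72.
h = q_inv·(m₁ − m₂) mod p = 24·(47 − 72) mod 61 = 10.
m = m₂ + h·q = 72 + 10·89 = 962.

962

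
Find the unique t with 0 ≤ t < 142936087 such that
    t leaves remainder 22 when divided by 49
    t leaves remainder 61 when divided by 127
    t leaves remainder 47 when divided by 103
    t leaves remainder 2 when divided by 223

From t ≡ 22 (mod 49) write t = 22 + 49s. Substituting into t ≡ 61 (mod 127) gives 49s ≡ 39 (mod 127), and since 49⁻¹ ≡ 70 (mod 127), s ≡ 63. Hence t ≡ 22 + 49·63 = 3109 (mod 6223).
From t ≡ 3109 (mod 6223) write t = 3109 + 6223s. Substituting into t ≡ 47 (mod 103) gives 6223s ≡ 28 (mod 103), and since 43⁻¹ ≡ 12 (mod 103), s ≡ 27. Hence t ≡ 3109 + 6223·27 = 171130 (mod 640969).
From t ≡ 171130 (mod 640969) write t = 171130 + 640969s. Substituting into t ≡ 2 (mod 223) gives 640969s ≡ 136 (mod 223), and since 67⁻¹ ≡ 10 (mod 223), s ≡ 22. Hence t ≡ 171130 + 640969·22 = 14272448 (mod 142936087).

14272448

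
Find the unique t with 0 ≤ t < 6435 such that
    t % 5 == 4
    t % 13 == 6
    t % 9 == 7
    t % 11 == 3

From t ≡ 4 (mod 5) write t = 4 + 5s. Substituting into t ≡ 6 (mod 13) gives 5s ≡ 2 (mod 13), and since 5⁻¹ ≡ 8 (mod 13), s ≡ 3. Hence t ≡ 4 + 5·3 = 19 (mod 65).
From t ≡ 19 (mod 65) write t = 19 + 65s. Substituting into t ≡ 7 (mod 9) gives 65s ≡ 6 (mod 9), and since 2⁻¹ ≡ 5 (mod 9), s ≡ 3. Hence t ≡ 19 + 65·3 = 214 (mod 585).
From t ≡ 214 (mod 585) write t = 214 + 585s. Substituting into t ≡ 3 (mod 11) gives 585s ≡ 9 (mod 11), and since 2⁻¹ ≡ 6 (mod 11), s ≡ 10. Hence t ≡ 214 + 585·10 = 6064 (mod 6435).

6064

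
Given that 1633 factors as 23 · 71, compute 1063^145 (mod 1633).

Mod 23: 1063 ≡ 5; by Fermat, exponent reduces to 145 mod 22 = 13; 5^13 ≡ 21 (mod 23).
Mod 71: 1063 ≡ 69; by Fermat, exponent reduces to 145 mod 70 = 5; 69^5 ≡ 39 (mod 71).
Combine by CRT: x ≡ 21 (mod 23), x ≡ 39 (mod 71) ⇒ x ≡ 1033 (mod 1633).

1033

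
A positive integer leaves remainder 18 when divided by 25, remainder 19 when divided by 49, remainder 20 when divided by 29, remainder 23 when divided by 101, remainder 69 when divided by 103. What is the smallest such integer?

245570918

The moduli are pairwise coprime; N = 25·49·29·101·103 = 369566575.
N/25 = 14782663; 14782663 ≡ 13 (mod 25); 13·2 ≡ 1, so inverse 2.
N/49 = 7542175; 7542175 ≡ 46 (mod 49); 46·16 ≡ 1, so inverse 16.
N/29 = 12743675; 12743675 ≡ 2 (mod 29); 2·15 ≡ 1, so inverse 15.
N/101 = 3659075; 3659075 ≡ 47 (mod 101); 47·43 ≡ 1, so inverse 43.
N/103 = 3588025; 3588025 ≡ 20 (mod 103); 20·67 ≡ 1, so inverse 67.
a ≡ 18·14782663·2 + 19·7542175·16 + 20·12743675·15 + 23·3659075·43 + 69·3588025·67 = 26854364318.
26854364318 mod 369566575 = 245570918.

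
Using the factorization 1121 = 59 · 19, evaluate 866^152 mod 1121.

558

Mod 59: 866 ≡ 40; by Fermat, exponent reduces to 152 mod 58 = 36; 40^36 ≡ 27 (mod 59).
Mod 19: 866 ≡ 11; by Fermat, exponent reduces to 152 mod 18 = 8; 11^8 ≡ 7 (mod 19).
Combine by CRT: x ≡ 27 (mod 59), x ≡ 7 (mod 19) ⇒ x ≡ 558 (mod 1121).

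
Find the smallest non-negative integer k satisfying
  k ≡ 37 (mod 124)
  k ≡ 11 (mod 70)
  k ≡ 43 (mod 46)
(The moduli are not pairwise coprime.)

gcd(124, 70) = 2 and 2 | (11 − 37), so the pair is consistent; merging gives k ≡ 781 (mod 4340), where 4340 = lcm(124, 70).
gcd(4340, 46) = 2 and 2 | (43 − 781), so the pair is consistent; merging gives k ≡ 87581 (mod 99820), where 99820 = lcm(4340, 46).
The solution is unique modulo lcm(124, 70, 46) = 99820.

87581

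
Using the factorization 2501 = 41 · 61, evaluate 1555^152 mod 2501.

Mod 41: 1555 ≡ 38; by Fermat, exponent reduces to 152 mod 40 = 32; 38^32 ≡ 1 (mod 41).
Mod 61: 1555 ≡ 30; by Fermat, exponent reduces to 152 mod 60 = 32; 30^32 ≡ 15 (mod 61).
Combine by CRT: x ≡ 1 (mod 41), x ≡ 15 (mod 61) ⇒ x ≡ 1723 (mod 2501).

1723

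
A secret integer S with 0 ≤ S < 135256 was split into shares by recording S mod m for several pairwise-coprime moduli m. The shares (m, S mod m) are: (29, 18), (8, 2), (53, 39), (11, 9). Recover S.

From S ≡ 18 (mod 29) write S = 18 + 29t. Substituting into S ≡ 2 (mod 8) gives 29t ≡ 0 (mod 8), and since 5⁻¹ ≡ 5 (mod 8), t ≡ 0. Hence S ≡ 18 + 29·0 = 18 (mod 232).
From S ≡ 18 (mod 232) write S = 18 + 232t. Substituting into S ≡ 39 (mod 53) gives 232t ≡ 21 (mod 53), and since 20⁻¹ ≡ 8 (mod 53), t ≡ 9. Hence S ≡ 18 + 232·9 = 2106 (mod 12296).
From S ≡ 2106 (mod 12296) write S = 2106 + 12296t. Substituting into S ≡ 9 (mod 11) gives 12296t ≡ 4 (mod 11), and since 9⁻¹ ≡ 5 (mod 11), t ≡ 9. Hence S ≡ 2106 + 12296·9 = 112770 (mod 135256).

112770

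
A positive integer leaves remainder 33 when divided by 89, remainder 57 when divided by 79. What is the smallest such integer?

3059

From a ≡ 33 (mod 89) write a = 33 + 89t. Substituting into a ≡ 57 (mod 79) gives 89t ≡ 24 (mod 79), and since 10⁻¹ ≡ 8 (mod 79), t ≡ 34. Hence a ≡ 33 + 89·34 = 3059 (mod 7031).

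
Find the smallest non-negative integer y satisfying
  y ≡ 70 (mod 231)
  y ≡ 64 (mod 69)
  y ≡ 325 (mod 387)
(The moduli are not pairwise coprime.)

Combine the congruences pairwise.
gcd(231, 69) = 3 and 3 | (64 − 70), so the pair is consistent; merging gives y ≡ 3997 (mod 5313), where 5313 = lcm(231, 69).
gcd(5313, 387) = 3 and 3 | (325 − 3997), so the pair is consistent; merging gives y ≡ 561862 (mod 685377), where 685377 = lcm(5313, 387).
The solution is unique modulo lcm(231, 69, 387) = 685377.

561862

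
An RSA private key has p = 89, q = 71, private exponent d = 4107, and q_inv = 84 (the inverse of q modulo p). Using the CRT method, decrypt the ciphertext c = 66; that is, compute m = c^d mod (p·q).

3951

d_p = d mod (p−1) = 4107 mod 88 = 59; d_q = d mod (q−1) = 47.
m₁ = c^(d_p) mod p: c ≡ 66 (mod 89), and 66^59 mod 89 = 35.
m₂ = c^(d_q) mod q: c ≡ 66 (mod 71), and 66^47 mod 71 = 46.
h = q_inv·(m₁ − m₂) mod p = 84·(35 − 46) mod 89 = 55.
m = m₂ + h·q = 46 + 55·71 = 3951.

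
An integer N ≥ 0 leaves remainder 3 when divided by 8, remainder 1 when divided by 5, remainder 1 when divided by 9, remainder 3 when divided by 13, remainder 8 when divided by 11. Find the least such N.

12691

From N ≡ 3 (mod 8) write N = 3 + 8t. Substituting into N ≡ 1 (mod 5) gives 8t ≡ 3 (mod 5), and since 3⁻¹ ≡ 2 (mod 5), t ≡ 1. Hence N ≡ 3 + 8·1 = 11 (mod 40).
From N ≡ 11 (mod 40) write N = 11 + 40t. Substituting into N ≡ 1 (mod 9) gives 40t ≡ 8 (mod 9), and since 4⁻¹ ≡ 7 (mod 9), t ≡ 2. Hence N ≡ 11 + 40·2 = 91 (mod 360).
From N ≡ 91 (mod 360) write N = 91 + 360t. Substituting into N ≡ 3 (mod 13) gives 360t ≡ 3 (mod 13), and since 9⁻¹ ≡ 3 (mod 13), t ≡ 9. Hence N ≡ 91 + 360·9 = 3331 (mod 4680).
From N ≡ 3331 (mod 4680) write N = 3331 + 4680t. Substituting into N ≡ 8 (mod 11) gives 4680t ≡ 10 (mod 11), and since 5⁻¹ ≡ 9 (mod 11), t ≡ 2. Hence N ≡ 3331 + 4680·2 = 12691 (mod 51480).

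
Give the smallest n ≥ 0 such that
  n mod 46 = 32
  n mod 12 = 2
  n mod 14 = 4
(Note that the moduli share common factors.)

998

gcd(46, 12) = 2 and 2 | (2 − 32), so the pair is consistent; merging gives n ≡ 170 (mod 276), where 276 = lcm(46, 12).
gcd(276, 14) = 2 and 2 | (4 − 170), so the pair is consistent; merging gives n ≡ 998 (mod 1932), where 1932 = lcm(276, 14).
The solution is unique modulo lcm(46, 12, 14) = 1932.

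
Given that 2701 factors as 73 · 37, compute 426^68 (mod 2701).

201

Mod 73: 426 ≡ 61; 61^68 ≡ 55 (mod 73).
Mod 37: 426 ≡ 19; by Fermat, exponent reduces to 68 mod 36 = 32; 19^32 ≡ 16 (mod 37).
Combine by CRT: x ≡ 55 (mod 73), x ≡ 16 (mod 37) ⇒ x ≡ 201 (mod 2701).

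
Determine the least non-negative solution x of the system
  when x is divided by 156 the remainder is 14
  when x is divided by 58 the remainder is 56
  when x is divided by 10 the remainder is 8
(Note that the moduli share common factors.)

gcd(156, 58) = 2 and 2 | (56 − 14), so the pair is consistent; merging gives x ≡ 2666 (mod 4524), where 4524 = lcm(156, 58).
gcd(4524, 10) = 2 and 2 | (8 − 2666), so the pair is consistent; merging gives x ≡ 16238 (mod 22620), where 22620 = lcm(4524, 10).
The solution is unique modulo lcm(156, 58, 10) = 22620.

16238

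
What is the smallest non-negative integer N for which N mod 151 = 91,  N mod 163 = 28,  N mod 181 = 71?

The moduli are pairwise coprime; M = 151·163·181 = 4454953.
M/151 = 29503; 29503 ≡ 58 (mod 151); 58·138 ≡ 1, so inverse 138.
M/163 = 27331; 27331 ≡ 110 (mod 163); 110·123 ≡ 1, so inverse 123.
M/181 = 24613; 24613 ≡ 178 (mod 181); 178·60 ≡ 1, so inverse 60.
N ≡ 91·29503·138 + 28·27331·123 + 71·24613·60 = 569478018.
569478018 mod 4454953 = 3698987.

3698987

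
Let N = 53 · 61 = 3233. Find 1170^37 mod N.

255

Mod 53: 1170 ≡ 4; 4^37 ≡ 43 (mod 53).
Mod 61: 1170 ≡ 11; 11^37 ≡ 11 (mod 61).
Combine by CRT: x ≡ 43 (mod 53), x ≡ 11 (mod 61) ⇒ x ≡ 255 (mod 3233).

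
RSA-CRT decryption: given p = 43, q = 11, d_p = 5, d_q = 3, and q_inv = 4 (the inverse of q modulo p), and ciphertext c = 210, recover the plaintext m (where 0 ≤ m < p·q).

m₁ = c^(d_p) mod p: c ≡ 38 (mod 43), and 38^5 mod 43 = 14.
m₂ = c^(d_q) mod q: c ≡ 1 (mod 11), and 1^3 mod 11 = 1.
h = q_inv·(m₁ − m₂) mod p = 4·(14 − 1) mod 43 = 9.
m = m₂ + h·q = 1 + 9·11 = 100.

100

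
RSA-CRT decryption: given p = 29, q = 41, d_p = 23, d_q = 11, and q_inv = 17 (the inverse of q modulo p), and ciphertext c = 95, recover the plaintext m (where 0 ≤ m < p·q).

855

m₁ = c^(d_p) mod p: c ≡ 8 (mod 29), and 8^23 mod 29 = 14.
m₂ = c^(d_q) mod q: c ≡ 13 (mod 41), and 13^11 mod 41 = 35.
h = q_inv·(m₁ − m₂) mod p = 17·(14 − 35) mod 29 = 20.
m = m₂ + h·q = 35 + 20·41 = 855.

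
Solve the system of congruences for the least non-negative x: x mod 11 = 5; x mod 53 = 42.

148

From x ≡ 5 (mod 11) write x = 5 + 11t. Substituting into x ≡ 42 (mod 53) gives 11t ≡ 37 (mod 53), and since 11⁻¹ ≡ 29 (mod 53), t ≡ 13. Hence x ≡ 5 + 11·13 = 148 (mod 583).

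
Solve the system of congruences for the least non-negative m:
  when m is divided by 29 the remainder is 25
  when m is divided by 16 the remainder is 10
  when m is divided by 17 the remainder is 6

Combine the congruences pairwise.
From m ≡ 25 (mod 29) write m = 25 + 29t. Substituting into m ≡ 10 (mod 16) gives 29t ≡ 1 (mod 16), and since 13⁻¹ ≡ 5 (mod 16), t ≡ 5. Hence m ≡ 25 + 29·5 = 170 (mod 464).
From m ≡ 170 (mod 464) write m = 170 + 464t. Substituting into m ≡ 6 (mod 17) gives 464t ≡ 6 (mod 17), and since 5⁻¹ ≡ 7 (mod 17), t ≡ 8. Hence m ≡ 170 + 464·8 = 3882 (mod 7888).

3882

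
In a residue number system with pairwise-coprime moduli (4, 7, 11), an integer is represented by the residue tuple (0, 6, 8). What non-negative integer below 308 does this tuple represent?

272

From x ≡ 0 (mod 4) write x = 0 + 4t. Substituting into x ≡ 6 (mod 7) gives 4t ≡ 6 (mod 7), and since 4⁻¹ ≡ 2 (mod 7), t ≡ 5. Hence x ≡ 0 + 4·5 = 20 (mod 28).
From x ≡ 20 (mod 28) write x = 20 + 28t. Substituting into x ≡ 8 (mod 11) gives 28t ≡ 10 (mod 11), and since 6⁻¹ ≡ 2 (mod 11), t ≡ 9. Hence x ≡ 20 + 28·9 = 272 (mod 308).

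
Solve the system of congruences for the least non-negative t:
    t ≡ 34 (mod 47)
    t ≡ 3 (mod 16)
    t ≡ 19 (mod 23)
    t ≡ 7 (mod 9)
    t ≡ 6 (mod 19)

The moduli are pairwise coprime; N = 47·16·23·9·19 = 2957616.
N/47 = 62928; 62928 ≡ 42 (mod 47); 42·28 ≡ 1, so inverse 28.
N/16 = 184851; 184851 ≡ 3 (mod 16); 3·11 ≡ 1, so inverse 11.
N/23 = 128592; 128592 ≡ 22 (mod 23); 22·22 ≡ 1, so inverse 22.
N/9 = 328624; 328624 ≡ 7 (mod 9); 7·4 ≡ 1, so inverse 4.
N/19 = 155664; 155664 ≡ 16 (mod 19); 16·6 ≡ 1, so inverse 6.
t ≡ 34·62928·28 + 3·184851·11 + 19·128592·22 + 7·328624·4 + 6·155664·6 = 134564371.
134564371 mod 2957616 = 1471651.

1471651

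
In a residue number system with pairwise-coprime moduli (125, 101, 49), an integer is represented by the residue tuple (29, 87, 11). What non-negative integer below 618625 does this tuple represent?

Combine the congruences pairwise.
From x ≡ 29 (mod 125) write x = 29 + 125t. Substituting into x ≡ 87 (mod 101) gives 125t ≡ 58 (mod 101), and since 24⁻¹ ≡ 80 (mod 101), t ≡ 95. Hence x ≡ 29 + 125·95 = 11904 (mod 12625).
From x ≡ 11904 (mod 12625) write x = 11904 + 12625t. Substituting into x ≡ 11 (mod 49) gives 12625t ≡ 14 (mod 49), and since 32⁻¹ ≡ 23 (mod 49), t ≡ 28. Hence x ≡ 11904 + 12625·28 = 365404 (mod 618625).

365404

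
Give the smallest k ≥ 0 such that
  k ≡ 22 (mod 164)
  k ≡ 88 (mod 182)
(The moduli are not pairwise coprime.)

gcd(164, 182) = 2 and 2 | (88 − 22), so the pair is consistent; merging gives k ≡ 9370 (mod 14924), where 14924 = lcm(164, 182).
The solution is unique modulo lcm(164, 182) = 14924.

9370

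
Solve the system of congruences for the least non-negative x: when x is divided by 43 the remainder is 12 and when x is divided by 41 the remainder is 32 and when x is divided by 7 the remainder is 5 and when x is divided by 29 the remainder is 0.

215528

The moduli are pairwise coprime; N = 43·41·7·29 = 357889.
N/43 = 8323; 8323 ≡ 24 (mod 43); 24·9 ≡ 1, so inverse 9.
N/41 = 8729; 8729 ≡ 37 (mod 41); 37·10 ≡ 1, so inverse 10.
N/7 = 51127; 51127 ≡ 6 (mod 7); 6·6 ≡ 1, so inverse 6.
N/29 = 12341; 12341 ≡ 16 (mod 29); 16·20 ≡ 1, so inverse 20.
x ≡ 12·8323·9 + 32·8729·10 + 5·51127·6 + 0·12341·20 = 5225974.
5225974 mod 357889 = 215528.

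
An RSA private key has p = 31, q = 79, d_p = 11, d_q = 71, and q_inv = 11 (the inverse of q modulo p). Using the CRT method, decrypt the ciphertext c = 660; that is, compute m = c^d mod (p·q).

386

m₁ = c^(d_p) mod p: c ≡ 9 (mod 31), and 9^11 mod 31 = 14.
m₂ = c^(d_q) mod q: c ≡ 28 (mod 79), and 28^71 mod 79 = 70.
h = q_inv·(m₁ − m₂) mod p = 11·(14 − 70) mod 31 = 4.
m = m₂ + h·q = 70 + 4·79 = 386.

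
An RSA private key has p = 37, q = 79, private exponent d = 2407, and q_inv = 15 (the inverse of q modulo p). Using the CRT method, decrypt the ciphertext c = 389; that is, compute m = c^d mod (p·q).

d_p = d mod (p−1) = 2407 mod 36 = 31; d_q = d mod (q−1) = 67.
m₁ = c^(d_p) mod p: c ≡ 19 (mod 37), and 19^31 mod 37 = 32.
m₂ = c^(d_q) mod q: c ≡ 73 (mod 79), and 73^67 mod 79 = 5.
h = q_inv·(m₁ − m₂) mod p = 15·(32 − 5) mod 37 = 35.
m = m₂ + h·q = 5 + 35·79 = 2770.

2770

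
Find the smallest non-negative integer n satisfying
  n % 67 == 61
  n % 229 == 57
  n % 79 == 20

From n ≡ 61 (mod 67) write n = 61 + 67t. Substituting into n ≡ 57 (mod 229) gives 67t ≡ 225 (mod 229), and since 67⁻¹ ≡ 188 (mod 229), t ≡ 164. Hence n ≡ 61 + 67·164 = 11049 (mod 15343).
From n ≡ 11049 (mod 15343) write n = 11049 + 15343t. Substituting into n ≡ 20 (mod 79) gives 15343t ≡ 31 (mod 79), and since 17⁻¹ ≡ 14 (mod 79), t ≡ 39. Hence n ≡ 11049 + 15343·39 = 609426 (mod 1212097).

609426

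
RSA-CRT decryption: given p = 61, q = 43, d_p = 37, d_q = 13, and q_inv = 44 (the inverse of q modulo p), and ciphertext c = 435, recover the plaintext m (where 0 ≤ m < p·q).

m₁ = c^(d_p) mod p: c ≡ 8 (mod 61), and 8^37 mod 61 = 28.
m₂ = c^(d_q) mod q: c ≡ 5 (mod 43), and 5^13 mod 43 = 33.
h = q_inv·(m₁ − m₂) mod p = 44·(28 − 33) mod 61 = 24.
m = m₂ + h·q = 33 + 24·43 = 1065.

1065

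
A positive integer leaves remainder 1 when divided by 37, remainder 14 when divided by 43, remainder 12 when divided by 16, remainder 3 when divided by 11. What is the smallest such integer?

226108

The moduli are pairwise coprime; N = 37·43·16·11 = 280016.
N/37 = 7568; 7568 ≡ 20 (mod 37); 20·13 ≡ 1, so inverse 13.
N/43 = 6512; 6512 ≡ 19 (mod 43); 19·34 ≡ 1, so inverse 34.
N/16 = 17501; 17501 ≡ 13 (mod 16); 13·5 ≡ 1, so inverse 5.
N/11 = 25456; 25456 ≡ 2 (mod 11); 2·6 ≡ 1, so inverse 6.
k ≡ 1·7568·13 + 14·6512·34 + 12·17501·5 + 3·25456·6 = 4706364.
4706364 mod 280016 = 226108.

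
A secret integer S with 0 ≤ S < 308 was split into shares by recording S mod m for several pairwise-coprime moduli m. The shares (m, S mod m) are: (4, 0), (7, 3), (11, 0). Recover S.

220

Combine the congruences pairwise.
From S ≡ 0 (mod 4) write S = 0 + 4t. Substituting into S ≡ 3 (mod 7) gives 4t ≡ 3 (mod 7), and since 4⁻¹ ≡ 2 (mod 7), t ≡ 6. Hence S ≡ 0 + 4·6 = 24 (mod 28).
From S ≡ 24 (mod 28) write S = 24 + 28t. Substituting into S ≡ 0 (mod 11) gives 28t ≡ 9 (mod 11), and since 6⁻¹ ≡ 2 (mod 11), t ≡ 7. Hence S ≡ 24 + 28·7 = 220 (mod 308).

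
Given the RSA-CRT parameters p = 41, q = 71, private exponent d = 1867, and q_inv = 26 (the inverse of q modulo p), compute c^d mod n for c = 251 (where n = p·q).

512

d_p = d mod (p−1) = 1867 mod 40 = 27; d_q = d mod (q−1) = 47.
m₁ = c^(d_p) mod p: c ≡ 5 (mod 41), and 5^27 mod 41 = 20.
m₂ = c^(d_q) mod q: c ≡ 38 (mod 71), and 38^47 mod 71 = 15.
h = q_inv·(m₁ − m₂) mod p = 26·(20 − 15) mod 41 = 7.
m = m₂ + h·q = 15 + 7·71 = 512.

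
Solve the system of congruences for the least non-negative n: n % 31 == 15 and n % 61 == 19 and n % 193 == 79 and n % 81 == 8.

The moduli are pairwise coprime; M = 31·61·193·81 = 29562003.
M/31 = 953613; 953613 ≡ 22 (mod 31); 22·24 ≡ 1, so inverse 24.
M/61 = 484623; 484623 ≡ 39 (mod 61); 39·36 ≡ 1, so inverse 36.
M/193 = 153171; 153171 ≡ 122 (mod 193); 122·106 ≡ 1, so inverse 106.
M/81 = 364963; 364963 ≡ 58 (mod 81); 58·7 ≡ 1, so inverse 7.
n ≡ 15·953613·24 + 19·484623·36 + 79·153171·106 + 8·364963·7 = 1977874694.
1977874694 mod 29562003 = 26782496.

26782496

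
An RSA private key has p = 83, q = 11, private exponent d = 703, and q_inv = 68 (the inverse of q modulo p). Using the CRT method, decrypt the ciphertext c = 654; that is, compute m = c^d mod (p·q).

565

d_p = d mod (p−1) = 703 mod 82 = 47; d_q = d mod (q−1) = 3.
m₁ = c^(d_p) mod p: c ≡ 73 (mod 83), and 73^47 mod 83 = 67.
m₂ = c^(d_q) mod q: c ≡ 5 (mod 11), and 5^3 mod 11 = 4.
h = q_inv·(m₁ − m₂) mod p = 68·(67 − 4) mod 83 = 51.
m = m₂ + h·q = 4 + 51·11 = 565.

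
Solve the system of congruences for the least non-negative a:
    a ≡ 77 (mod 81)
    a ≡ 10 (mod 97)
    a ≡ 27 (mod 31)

Combine the congruences pairwise.
From a ≡ 77 (mod 81) write a = 77 + 81t. Substituting into a ≡ 10 (mod 97) gives 81t ≡ 30 (mod 97), and since 81⁻¹ ≡ 6 (mod 97), t ≡ 83. Hence a ≡ 77 + 81·83 = 6800 (mod 7857).
From a ≡ 6800 (mod 7857) write a = 6800 + 7857t. Substituting into a ≡ 27 (mod 31) gives 7857t ≡ 16 (mod 31), and since 14⁻¹ ≡ 20 (mod 31), t ≡ 10. Hence a ≡ 6800 + 7857·10 = 85370 (mod 243567).

85370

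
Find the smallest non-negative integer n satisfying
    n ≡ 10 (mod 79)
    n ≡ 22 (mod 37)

Combine the congruences pairwise.
From n ≡ 10 (mod 79) write n = 10 + 79t. Substituting into n ≡ 22 (mod 37) gives 79t ≡ 12 (mod 37), and since 5⁻¹ ≡ 15 (mod 37), t ≡ 32. Hence n ≡ 10 + 79·32 = 2538 (mod 2923).

2538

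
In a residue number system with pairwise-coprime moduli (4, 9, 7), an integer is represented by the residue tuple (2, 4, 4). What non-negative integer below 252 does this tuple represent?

130

The moduli are pairwise coprime; N = 4·9·7 = 252.
N/4 = 63; 63 ≡ 3 (mod 4); 3·3 ≡ 1, so inverse 3.
N/9 = 28; 28 ≡ 1 (mod 9), inverse 1.
N/7 = 36; 36 ≡ 1 (mod 7), inverse 1.
x ≡ 2·63·3 + 4·28·1 + 4·36·1 = 634.
634 mod 252 = 130.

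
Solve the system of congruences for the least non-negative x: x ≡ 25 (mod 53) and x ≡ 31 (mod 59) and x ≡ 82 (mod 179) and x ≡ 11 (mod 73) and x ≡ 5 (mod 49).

From x ≡ 25 (mod 53) write x = 25 + 53t. Substituting into x ≡ 31 (mod 59) gives 53t ≡ 6 (mod 59), and since 53⁻¹ ≡ 49 (mod 59), t ≡ 58. Hence x ≡ 25 + 53·58 = 3099 (mod 3127).
From x ≡ 3099 (mod 3127) write x = 3099 + 3127t. Substituting into x ≡ 82 (mod 179) gives 3127t ≡ 26 (mod 179), and since 84⁻¹ ≡ 130 (mod 179), t ≡ 158. Hence x ≡ 3099 + 3127·158 = 497165 (mod 559733).
From x ≡ 497165 (mod 559733) write x = 497165 + 559733t. Substituting into x ≡ 11 (mod 73) gives 559733t ≡ 49 (mod 73), and since 42⁻¹ ≡ 40 (mod 73), t ≡ 62. Hence x ≡ 497165 + 559733·62 = 35200611 (mod 40860509).
From x ≡ 35200611 (mod 40860509) write x = 35200611 + 40860509t. Substituting into x ≡ 5 (mod 49) gives 40860509t ≡ 14 (mod 49), and since 46⁻¹ ≡ 16 (mod 49), t ≡ 28. Hence x ≡ 35200611 + 40860509·28 = 1179294863 (mod 2002164941).

1179294863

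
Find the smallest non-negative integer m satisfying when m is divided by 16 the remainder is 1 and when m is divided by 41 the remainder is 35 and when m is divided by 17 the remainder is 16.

5201

The moduli are pairwise coprime; N = 16·41·17 = 11152.
N/16 = 697; 697 ≡ 9 (mod 16); 9·9 ≡ 1, so inverse 9.
N/41 = 272; 272 ≡ 26 (mod 41); 26·30 ≡ 1, so inverse 30.
N/17 = 656; 656 ≡ 10 (mod 17); 10·12 ≡ 1, so inverse 12.
m ≡ 1·697·9 + 35·272·30 + 16·656·12 = 417825.
417825 mod 11152 = 5201.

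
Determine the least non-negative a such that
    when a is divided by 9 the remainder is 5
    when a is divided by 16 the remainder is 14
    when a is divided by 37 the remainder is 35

590

The moduli are pairwise coprime; N = 9·16·37 = 5328.
N/9 = 592; 592 ≡ 7 (mod 9); 7·4 ≡ 1, so inverse 4.
N/16 = 333; 333 ≡ 13 (mod 16); 13·5 ≡ 1, so inverse 5.
N/37 = 144; 144 ≡ 33 (mod 37); 33·9 ≡ 1, so inverse 9.
a ≡ 5·592·4 + 14·333·5 + 35·144·9 = 80510.
80510 mod 5328 = 590.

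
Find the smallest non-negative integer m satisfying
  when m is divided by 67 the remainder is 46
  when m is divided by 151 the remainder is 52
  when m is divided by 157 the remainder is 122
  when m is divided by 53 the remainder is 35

7766284

The moduli are pairwise coprime; N = 67·151·157·53 = 84183557.
N/67 = 1256471; 1256471 ≡ 20 (mod 67); 20·57 ≡ 1, so inverse 57.
N/151 = 557507; 557507 ≡ 15 (mod 151); 15·141 ≡ 1, so inverse 141.
N/157 = 536201; 536201 ≡ 46 (mod 157); 46·99 ≡ 1, so inverse 99.
N/53 = 1588369; 1588369 ≡ 12 (mod 53); 12·31 ≡ 1, so inverse 31.
m ≡ 46·1256471·57 + 52·557507·141 + 122·536201·99 + 35·1588369·31 = 15581724329.
15581724329 mod 84183557 = 7766284.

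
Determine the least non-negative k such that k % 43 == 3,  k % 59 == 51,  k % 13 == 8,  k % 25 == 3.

Combine the congruences pairwise.
From k ≡ 3 (mod 43) write k = 3 + 43t. Substituting into k ≡ 51 (mod 59) gives 43t ≡ 48 (mod 59), and since 43⁻¹ ≡ 11 (mod 59), t ≡ 56. Hence k ≡ 3 + 43·56 = 2411 (mod 2537).
From k ≡ 2411 (mod 2537) write k = 2411 + 2537t. Substituting into k ≡ 8 (mod 13) gives 2537t ≡ 2 (mod 13), and since 2⁻¹ ≡ 7 (mod 13), t ≡ 1. Hence k ≡ 2411 + 2537·1 = 4948 (mod 32981).
From k ≡ 4948 (mod 32981) write k = 4948 + 32981t. Substituting into k ≡ 3 (mod 25) gives 32981t ≡ 5 (mod 25), and since 6⁻¹ ≡ 21 (mod 25), t ≡ 5. Hence k ≡ 4948 + 32981·5 = 169853 (mod 824525).

169853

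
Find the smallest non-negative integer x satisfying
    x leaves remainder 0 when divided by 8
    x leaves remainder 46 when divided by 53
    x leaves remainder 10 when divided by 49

7360

The moduli are pairwise coprime; N = 8·53·49 = 20776.
N/8 = 2597; 2597 ≡ 5 (mod 8); 5·5 ≡ 1, so inverse 5.
N/53 = 392; 392 ≡ 21 (mod 53); 21·48 ≡ 1, so inverse 48.
N/49 = 424; 424 ≡ 32 (mod 49); 32·23 ≡ 1, so inverse 23.
x ≡ 0·2597·5 + 46·392·48 + 10·424·23 = 963056.
963056 mod 20776 = 7360.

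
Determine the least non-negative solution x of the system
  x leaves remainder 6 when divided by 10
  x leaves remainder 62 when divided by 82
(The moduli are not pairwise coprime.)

gcd(10, 82) = 2 and 2 | (62 − 6), so the pair is consistent; merging gives x ≡ 226 (mod 410), where 410 = lcm(10, 82).
The solution is unique modulo lcm(10, 82) = 410.

226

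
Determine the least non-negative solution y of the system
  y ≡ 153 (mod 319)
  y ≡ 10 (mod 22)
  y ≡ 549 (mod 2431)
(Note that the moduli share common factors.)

66186

Combine the congruences pairwise.
gcd(319, 22) = 11 and 11 | (10 − 153), so the pair is consistent; merging gives y ≡ 472 (mod 638), where 638 = lcm(319, 22).
gcd(638, 2431) = 11 and 11 | (549 − 472), so the pair is consistent; merging gives y ≡ 66186 (mod 140998), where 140998 = lcm(638, 2431).
The solution is unique modulo lcm(319, 22, 2431) = 140998.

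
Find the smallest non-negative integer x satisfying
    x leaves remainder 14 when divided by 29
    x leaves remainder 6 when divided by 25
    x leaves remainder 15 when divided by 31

From x ≡ 14 (mod 29) write x = 14 + 29t. Substituting into x ≡ 6 (mod 25) gives 29t ≡ 17 (mod 25), and since 4⁻¹ ≡ 19 (mod 25), t ≡ 23. Hence x ≡ 14 + 29·23 = 681 (mod 725).
From x ≡ 681 (mod 725) write x = 681 + 725t. Substituting into x ≡ 15 (mod 31) gives 725t ≡ 16 (mod 31), and since 12⁻¹ ≡ 13 (mod 31), t ≡ 22. Hence x ≡ 681 + 725·22 = 16631 (mod 22475).

16631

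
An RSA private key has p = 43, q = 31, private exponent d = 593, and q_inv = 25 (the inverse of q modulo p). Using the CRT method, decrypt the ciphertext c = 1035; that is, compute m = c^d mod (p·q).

673

d_p = d mod (p−1) = 593 mod 42 = 5; d_q = d mod (q−1) = 23.
m₁ = c^(d_p) mod p: c ≡ 3 (mod 43), and 3^5 mod 43 = 28.
m₂ = c^(d_q) mod q: c ≡ 12 (mod 31), and 12^23 mod 31 = 22.
h = q_inv·(m₁ − m₂) mod p = 25·(28 − 22) mod 43 = 21.
m = m₂ + h·q = 22 + 21·31 = 673.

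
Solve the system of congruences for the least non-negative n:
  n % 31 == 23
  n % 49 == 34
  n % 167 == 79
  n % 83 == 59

The moduli are pairwise coprime; M = 31·49·167·83 = 21054859.
M/31 = 679189; 679189 ≡ 10 (mod 31); 10·28 ≡ 1, so inverse 28.
M/49 = 429691; 429691 ≡ 10 (mod 49); 10·5 ≡ 1, so inverse 5.
M/167 = 126077; 126077 ≡ 159 (mod 167); 159·146 ≡ 1, so inverse 146.
M/83 = 253673; 253673 ≡ 25 (mod 83); 25·10 ≡ 1, so inverse 10.
n ≡ 23·679189·28 + 34·429691·5 + 79·126077·146 + 59·253673·10 = 2114284374.
2114284374 mod 21054859 = 8798474.

8798474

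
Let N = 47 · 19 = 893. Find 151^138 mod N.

Mod 47: 151 ≡ 10; since 46 | 138, by Fermat 10^138 ≡ 1 (mod 47).
Mod 19: 151 ≡ 18; by Fermat, exponent reduces to 138 mod 18 = 12; 18^12 ≡ 1 (mod 19).
Combine by CRT: x ≡ 1 (mod 47), x ≡ 1 (mod 19) ⇒ x ≡ 1 (mod 893).

1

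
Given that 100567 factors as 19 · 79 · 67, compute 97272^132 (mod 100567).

1

Mod 19: 97272 ≡ 11; by Fermat, exponent reduces to 132 mod 18 = 6; 11^6 ≡ 1 (mod 19).
Mod 79: 97272 ≡ 23; by Fermat, exponent reduces to 132 mod 78 = 54; 23^54 ≡ 1 (mod 79).
Mod 67: 97272 ≡ 55; since 66 | 132, by Fermat 55^132 ≡ 1 (mod 67).
Combine by CRT: x ≡ 1 (mod 19), x ≡ 1 (mod 79), x ≡ 1 (mod 67) ⇒ x ≡ 1 (mod 100567).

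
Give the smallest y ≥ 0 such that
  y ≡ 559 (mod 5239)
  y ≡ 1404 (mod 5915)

131534

gcd(5239, 5915) = 169 and 169 | (1404 − 559), so the pair is consistent; merging gives y ≡ 131534 (mod 183365), where 183365 = lcm(5239, 5915).
The solution is unique modulo lcm(5239, 5915) = 183365.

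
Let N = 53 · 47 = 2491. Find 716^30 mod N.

Mod 53: 716 ≡ 27; 27^30 ≡ 43 (mod 53).
Mod 47: 716 ≡ 11; 11^30 ≡ 16 (mod 47).
Combine by CRT: x ≡ 43 (mod 53), x ≡ 16 (mod 47) ⇒ x ≡ 1050 (mod 2491).

1050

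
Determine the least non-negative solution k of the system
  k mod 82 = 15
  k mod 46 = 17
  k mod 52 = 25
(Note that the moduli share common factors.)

gcd(82, 46) = 2 and 2 | (17 − 15), so the pair is consistent; merging gives k ≡ 753 (mod 1886), where 1886 = lcm(82, 46).
gcd(1886, 52) = 2 and 2 | (25 − 753), so the pair is consistent; merging gives k ≡ 753 (mod 49036), where 49036 = lcm(1886, 52).
The solution is unique modulo lcm(82, 46, 52) = 49036.

753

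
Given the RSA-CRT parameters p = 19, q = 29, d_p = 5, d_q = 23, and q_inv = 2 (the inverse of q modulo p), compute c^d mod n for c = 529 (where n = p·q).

m₁ = c^(d_p) mod p: c ≡ 16 (mod 19), and 16^5 mod 19 = 4.
m₂ = c^(d_q) mod q: c ≡ 7 (mod 29), and 7^23 mod 29 = 20.
h = q_inv·(m₁ − m₂) mod p = 2·(4 − 20) mod 19 = 6.
m = m₂ + h·q = 20 + 6·29 = 194.

194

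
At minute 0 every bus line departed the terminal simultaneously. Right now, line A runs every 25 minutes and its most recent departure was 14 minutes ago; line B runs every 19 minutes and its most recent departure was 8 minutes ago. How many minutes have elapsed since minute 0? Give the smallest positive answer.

464

From t ≡ 14 (mod 25) write t = 14 + 25s. Substituting into t ≡ 8 (mod 19) gives 25s ≡ 13 (mod 19), and since 6⁻¹ ≡ 16 (mod 19), s ≡ 18. Hence t ≡ 14 + 25·18 = 464 (mod 475).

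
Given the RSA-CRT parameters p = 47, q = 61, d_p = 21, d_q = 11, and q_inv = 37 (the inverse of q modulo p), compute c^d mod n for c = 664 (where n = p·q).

m₁ = c^(d_p) mod p: c ≡ 6 (mod 47), and 6^21 mod 47 = 17.
m₂ = c^(d_q) mod q: c ≡ 54 (mod 61), and 54^11 mod 61 = 30.
h = q_inv·(m₁ − m₂) mod p = 37·(17 − 30) mod 47 = 36.
m = m₂ + h·q = 30 + 36·61 = 2226.

2226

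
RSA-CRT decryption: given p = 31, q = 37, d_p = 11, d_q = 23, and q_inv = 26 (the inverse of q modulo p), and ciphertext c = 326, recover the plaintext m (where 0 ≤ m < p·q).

m₁ = c^(d_p) mod p: c ≡ 16 (mod 31), and 16^11 mod 31 = 16.
m₂ = c^(d_q) mod q: c ≡ 30 (mod 37), and 30^23 mod 37 = 28.
h = q_inv·(m₁ − m₂) mod p = 26·(16 − 28) mod 31 = 29.
m = m₂ + h·q = 28 + 29·37 = 1101.

1101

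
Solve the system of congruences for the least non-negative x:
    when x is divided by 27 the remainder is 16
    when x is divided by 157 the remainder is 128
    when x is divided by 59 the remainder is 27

The moduli are pairwise coprime; N = 27·157·59 = 250101.
N/27 = 9263; 9263 ≡ 2 (mod 27); 2·14 ≡ 1, so inverse 14.
N/157 = 1593; 1593 ≡ 23 (mod 157); 23·41 ≡ 1, so inverse 41.
N/59 = 4239; 4239 ≡ 50 (mod 59); 50·13 ≡ 1, so inverse 13.
x ≡ 16·9263·14 + 128·1593·41 + 27·4239·13 = 11922865.
11922865 mod 250101 = 168118.

168118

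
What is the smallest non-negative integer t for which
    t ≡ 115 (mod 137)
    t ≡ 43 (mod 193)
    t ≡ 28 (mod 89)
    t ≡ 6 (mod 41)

From t ≡ 115 (mod 137) write t = 115 + 137s. Substituting into t ≡ 43 (mod 193) gives 137s ≡ 121 (mod 193), and since 137⁻¹ ≡ 31 (mod 193), s ≡ 84. Hence t ≡ 115 + 137·84 = 11623 (mod 26441).
From t ≡ 11623 (mod 26441) write t = 11623 + 26441s. Substituting into t ≡ 28 (mod 89) gives 26441s ≡ 64 (mod 89), and since 8⁻¹ ≡ 78 (mod 89), s ≡ 8. Hence t ≡ 11623 + 26441·8 = 223151 (mod 2353249).
From t ≡ 223151 (mod 2353249) write t = 223151 + 2353249s. Substituting into t ≡ 6 (mod 41) gives 2353249s ≡ 18 (mod 41), and since 13⁻¹ ≡ 19 (mod 41), s ≡ 14. Hence t ≡ 223151 + 2353249·14 = 33168637 (mod 96483209).

33168637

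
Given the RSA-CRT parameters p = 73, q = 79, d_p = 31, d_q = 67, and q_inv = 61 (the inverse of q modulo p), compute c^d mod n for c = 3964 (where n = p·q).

m₁ = c^(d_p) mod p: c ≡ 22 (mod 73), and 22^31 mod 73 = 10.
m₂ = c^(d_q) mod q: c ≡ 14 (mod 79), and 14^67 mod 79 = 41.
h = q_inv·(m₁ − m₂) mod p = 61·(10 − 41) mod 73 = 7.
m = m₂ + h·q = 41 + 7·79 = 594.

594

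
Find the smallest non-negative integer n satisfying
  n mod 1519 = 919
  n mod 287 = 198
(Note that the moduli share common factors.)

Combine the congruences pairwise.
gcd(1519, 287) = 7 and 7 | (198 − 919), so the pair is consistent; merging gives n ≡ 44970 (mod 62279), where 62279 = lcm(1519, 287).
The solution is unique modulo lcm(1519, 287) = 62279.

44970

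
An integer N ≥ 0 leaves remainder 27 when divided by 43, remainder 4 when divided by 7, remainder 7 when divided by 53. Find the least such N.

13787

The moduli are pairwise coprime; M = 43·7·53 = 15953.
M/43 = 371; 371 ≡ 27 (mod 43); 27·8 ≡ 1, so inverse 8.
M/7 = 2279; 2279 ≡ 4 (mod 7); 4·2 ≡ 1, so inverse 2.
M/53 = 301; 301 ≡ 36 (mod 53); 36·28 ≡ 1, so inverse 28.
N ≡ 27·371·8 + 4·2279·2 + 7·301·28 = 157364.
157364 mod 15953 = 13787.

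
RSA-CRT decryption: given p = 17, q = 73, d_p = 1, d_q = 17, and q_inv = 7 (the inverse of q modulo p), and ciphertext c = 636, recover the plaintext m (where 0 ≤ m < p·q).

m₁ = c^(d_p) mod p: c ≡ 7 (mod 17), and 7^1 mod 17 = 7.
m₂ = c^(d_q) mod q: c ≡ 52 (mod 73), and 52^17 mod 73 = 43.
h = q_inv·(m₁ − m₂) mod p = 7·(7 − 43) mod 17 = 3.
m = m₂ + h·q = 43 + 3·73 = 262.

262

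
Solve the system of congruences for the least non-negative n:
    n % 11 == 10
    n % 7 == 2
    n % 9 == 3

From n ≡ 10 (mod 11) write n = 10 + 11t. Substituting into n ≡ 2 (mod 7) gives 11t ≡ 6 (mod 7), and since 4⁻¹ ≡ 2 (mod 7), t ≡ 5. Hence n ≡ 10 + 11·5 = 65 (mod 77).
From n ≡ 65 (mod 77) write n = 65 + 77t. Substituting into n ≡ 3 (mod 9) gives 77t ≡ 1 (mod 9), and since 5⁻¹ ≡ 2 (mod 9), t ≡ 2. Hence n ≡ 65 + 77·2 = 219 (mod 693).

219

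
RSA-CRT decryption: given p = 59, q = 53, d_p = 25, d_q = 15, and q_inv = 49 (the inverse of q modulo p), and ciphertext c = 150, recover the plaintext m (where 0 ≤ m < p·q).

m₁ = c^(d_p) mod p: c ≡ 32 (mod 59), and 32^25 mod 59 = 40.
m₂ = c^(d_q) mod q: c ≡ 44 (mod 53), and 44^15 mod 53 = 28.
h = q_inv·(m₁ − m₂) mod p = 49·(40 − 28) mod 59 = 57.
m = m₂ + h·q = 28 + 57·53 = 3049.

3049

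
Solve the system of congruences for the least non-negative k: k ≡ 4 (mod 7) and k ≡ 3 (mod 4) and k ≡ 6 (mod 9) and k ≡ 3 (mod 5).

From k ≡ 4 (mod 7) write k = 4 + 7t. Substituting into k ≡ 3 (mod 4) gives 7t ≡ 3 (mod 4), and since 3⁻¹ ≡ 3 (mod 4), t ≡ 1. Hence k ≡ 4 + 7·1 = 11 (mod 28).
From k ≡ 11 (mod 28) write k = 11 + 28t. Substituting into k ≡ 6 (mod 9) gives 28t ≡ 4 (mod 9), and since 1⁻¹ ≡ 1 (mod 9), t ≡ 4. Hence k ≡ 11 + 28·4 = 123 (mod 252).
From k ≡ 123 (mod 252) write k = 123 + 252t. Substituting into k ≡ 3 (mod 5) gives 252t ≡ 0 (mod 5), and since 2⁻¹ ≡ 3 (mod 5), t ≡ 0. Hence k ≡ 123 + 252·0 = 123 (mod 1260).

123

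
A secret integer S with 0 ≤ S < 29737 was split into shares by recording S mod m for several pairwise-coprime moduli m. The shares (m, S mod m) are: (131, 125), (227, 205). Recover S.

Combine the congruences pairwise.
From S ≡ 125 (mod 131) write S = 125 + 131t. Substituting into S ≡ 205 (mod 227) gives 131t ≡ 80 (mod 227), and since 131⁻¹ ≡ 26 (mod 227), t ≡ 37. Hence S ≡ 125 + 131·37 = 4972 (mod 29737).

4972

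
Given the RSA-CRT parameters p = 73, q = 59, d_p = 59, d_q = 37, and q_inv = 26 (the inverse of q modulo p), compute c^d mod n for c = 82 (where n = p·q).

3642

m₁ = c^(d_p) mod p: c ≡ 9 (mod 73), and 9^59 mod 73 = 65.
m₂ = c^(d_q) mod q: c ≡ 23 (mod 59), and 23^37 mod 59 = 43.
h = q_inv·(m₁ − m₂) mod p = 26·(65 − 43) mod 73 = 61.
m = m₂ + h·q = 43 + 61·59 = 3642.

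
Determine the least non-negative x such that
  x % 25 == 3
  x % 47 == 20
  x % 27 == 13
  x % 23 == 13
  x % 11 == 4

2244928

The moduli are pairwise coprime; N = 25·47·27·23·11 = 8026425.
N/25 = 321057; 321057 ≡ 7 (mod 25); 7·18 ≡ 1, so inverse 18.
N/47 = 170775; 170775 ≡ 24 (mod 47); 24·2 ≡ 1, so inverse 2.
N/27 = 297275; 297275 ≡ 5 (mod 27); 5·11 ≡ 1, so inverse 11.
N/23 = 348975; 348975 ≡ 19 (mod 23); 19·17 ≡ 1, so inverse 17.
N/11 = 729675; 729675 ≡ 1 (mod 11), inverse 1.
x ≡ 3·321057·18 + 20·170775·2 + 13·297275·11 + 13·348975·17 + 4·729675·1 = 146720578.
146720578 mod 8026425 = 2244928.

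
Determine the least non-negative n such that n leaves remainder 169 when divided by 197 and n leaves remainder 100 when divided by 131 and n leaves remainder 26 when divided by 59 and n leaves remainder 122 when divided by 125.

From n ≡ 169 (mod 197) write n = 169 + 197t. Substituting into n ≡ 100 (mod 131) gives 197t ≡ 62 (mod 131), and since 66⁻¹ ≡ 2 (mod 131), t ≡ 124. Hence n ≡ 169 + 197·124 = 24597 (mod 25807).
From n ≡ 24597 (mod 25807) write n = 24597 + 25807t. Substituting into n ≡ 26 (mod 59) gives 25807t ≡ 32 (mod 59), and since 24⁻¹ ≡ 32 (mod 59), t ≡ 21. Hence n ≡ 24597 + 25807·21 = 566544 (mod 1522613).
From n ≡ 566544 (mod 1522613) write n = 566544 + 1522613t. Substituting into n ≡ 122 (mod 125) gives 1522613t ≡ 78 (mod 125), and since 113⁻¹ ≡ 52 (mod 125), t ≡ 56. Hence n ≡ 566544 + 1522613·56 = 85832872 (mod 190326625).

85832872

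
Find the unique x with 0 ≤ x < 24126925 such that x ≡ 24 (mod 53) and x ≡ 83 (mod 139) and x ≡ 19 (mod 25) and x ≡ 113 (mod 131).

17076094

The moduli are pairwise coprime; N = 53·139·25·131 = 24126925.
N/53 = 455225; 455225 ≡ 8 (mod 53); 8·20 ≡ 1, so inverse 20.
N/139 = 173575; 173575 ≡ 103 (mod 139); 103·27 ≡ 1, so inverse 27.
N/25 = 965077; 965077 ≡ 2 (mod 25); 2·13 ≡ 1, so inverse 13.
N/131 = 184175; 184175 ≡ 120 (mod 131); 120·119 ≡ 1, so inverse 119.
x ≡ 24·455225·20 + 83·173575·27 + 19·965077·13 + 113·184175·119 = 3322464819.
3322464819 mod 24126925 = 17076094.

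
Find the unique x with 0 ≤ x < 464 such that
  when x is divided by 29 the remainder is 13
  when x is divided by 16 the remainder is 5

From x ≡ 13 (mod 29) write x = 13 + 29t. Substituting into x ≡ 5 (mod 16) gives 29t ≡ 8 (mod 16), and since 13⁻¹ ≡ 5 (mod 16), t ≡ 8. Hence x ≡ 13 + 29·8 = 245 (mod 464).

245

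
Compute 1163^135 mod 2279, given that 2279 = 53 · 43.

Mod 53: 1163 ≡ 50; by Fermat, exponent reduces to 135 mod 52 = 31; 50^31 ≡ 31 (mod 53).
Mod 43: 1163 ≡ 2; by Fermat, exponent reduces to 135 mod 42 = 9; 2^9 ≡ 39 (mod 43).
Combine by CRT: x ≡ 31 (mod 53), x ≡ 39 (mod 43) ⇒ x ≡ 985 (mod 2279).

985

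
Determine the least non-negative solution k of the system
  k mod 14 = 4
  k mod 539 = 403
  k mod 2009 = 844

28970

gcd(14, 539) = 7 and 7 | (403 − 4), so the pair is consistent; merging gives k ≡ 942 (mod 1078), where 1078 = lcm(14, 539).
gcd(1078, 2009) = 49 and 49 | (844 − 942), so the pair is consistent; merging gives k ≡ 28970 (mod 44198), where 44198 = lcm(1078, 2009).
The solution is unique modulo lcm(14, 539, 2009) = 44198.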